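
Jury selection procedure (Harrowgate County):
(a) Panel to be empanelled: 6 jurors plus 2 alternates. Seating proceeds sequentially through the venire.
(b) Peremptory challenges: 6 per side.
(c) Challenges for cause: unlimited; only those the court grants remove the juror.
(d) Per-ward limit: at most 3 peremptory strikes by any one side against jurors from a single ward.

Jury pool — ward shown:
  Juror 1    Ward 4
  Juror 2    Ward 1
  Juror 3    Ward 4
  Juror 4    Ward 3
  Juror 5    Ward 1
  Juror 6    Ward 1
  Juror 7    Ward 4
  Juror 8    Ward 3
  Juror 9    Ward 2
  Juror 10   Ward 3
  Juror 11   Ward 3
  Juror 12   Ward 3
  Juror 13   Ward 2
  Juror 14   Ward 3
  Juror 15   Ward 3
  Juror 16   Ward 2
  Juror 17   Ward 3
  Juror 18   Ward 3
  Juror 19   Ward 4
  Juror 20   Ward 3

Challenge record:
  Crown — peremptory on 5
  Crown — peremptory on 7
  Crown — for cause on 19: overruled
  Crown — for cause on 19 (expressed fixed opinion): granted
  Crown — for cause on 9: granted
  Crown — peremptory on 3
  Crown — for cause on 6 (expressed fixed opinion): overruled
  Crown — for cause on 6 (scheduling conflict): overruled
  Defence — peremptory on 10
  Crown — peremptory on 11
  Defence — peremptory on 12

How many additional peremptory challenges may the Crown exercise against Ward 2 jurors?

Crown peremptories so far: #5, #7, #3, #11 — 4 of 6 used, 2 left overall.
Against Ward 2: none yet — per-ward cap 3 leaves 3.
Binding limit: min(2, 3) = 2.

2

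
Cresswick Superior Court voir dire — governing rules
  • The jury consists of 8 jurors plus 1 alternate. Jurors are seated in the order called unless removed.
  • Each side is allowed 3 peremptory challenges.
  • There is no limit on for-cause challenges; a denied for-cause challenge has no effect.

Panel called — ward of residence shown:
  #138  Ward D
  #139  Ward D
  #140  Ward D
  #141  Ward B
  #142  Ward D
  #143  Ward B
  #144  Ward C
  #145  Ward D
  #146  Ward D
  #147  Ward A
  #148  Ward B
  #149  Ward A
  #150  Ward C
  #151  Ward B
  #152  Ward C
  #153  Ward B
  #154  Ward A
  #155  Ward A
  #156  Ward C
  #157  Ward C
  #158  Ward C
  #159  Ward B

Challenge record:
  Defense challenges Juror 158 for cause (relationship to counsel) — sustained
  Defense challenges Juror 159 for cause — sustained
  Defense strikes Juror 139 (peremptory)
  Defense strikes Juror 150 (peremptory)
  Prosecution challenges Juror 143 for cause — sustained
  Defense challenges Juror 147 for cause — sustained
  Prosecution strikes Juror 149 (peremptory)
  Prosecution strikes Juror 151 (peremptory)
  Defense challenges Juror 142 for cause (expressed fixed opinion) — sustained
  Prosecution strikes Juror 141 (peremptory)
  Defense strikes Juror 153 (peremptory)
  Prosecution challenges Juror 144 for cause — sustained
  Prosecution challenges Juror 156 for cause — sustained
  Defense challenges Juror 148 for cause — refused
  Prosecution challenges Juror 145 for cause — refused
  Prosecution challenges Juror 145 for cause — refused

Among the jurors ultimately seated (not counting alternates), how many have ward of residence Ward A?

Removed: #139, #141, #142, #143, #144, #147, #149, #150, #151, #153, #156, #158, #159.
Seated jurors 1–8: #138, #140, #145, #146, #148, #152, #154, #155 (alternates #157 not counted).
Of those, in Ward A: #154, #155 → 2.

2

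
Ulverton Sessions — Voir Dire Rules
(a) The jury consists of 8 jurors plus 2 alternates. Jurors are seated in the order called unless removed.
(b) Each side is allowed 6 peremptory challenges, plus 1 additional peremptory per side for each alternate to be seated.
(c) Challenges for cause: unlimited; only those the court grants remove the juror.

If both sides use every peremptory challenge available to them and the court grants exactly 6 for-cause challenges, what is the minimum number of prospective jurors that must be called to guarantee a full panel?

32

Seats to fill: 8 + 2 alternates = 10.
Peremptories: 6 + 1×2 = 8 per side × 2 sides = 16.
For-cause removals: 6.
Minimum venire: 10 + 16 + 6 = 32.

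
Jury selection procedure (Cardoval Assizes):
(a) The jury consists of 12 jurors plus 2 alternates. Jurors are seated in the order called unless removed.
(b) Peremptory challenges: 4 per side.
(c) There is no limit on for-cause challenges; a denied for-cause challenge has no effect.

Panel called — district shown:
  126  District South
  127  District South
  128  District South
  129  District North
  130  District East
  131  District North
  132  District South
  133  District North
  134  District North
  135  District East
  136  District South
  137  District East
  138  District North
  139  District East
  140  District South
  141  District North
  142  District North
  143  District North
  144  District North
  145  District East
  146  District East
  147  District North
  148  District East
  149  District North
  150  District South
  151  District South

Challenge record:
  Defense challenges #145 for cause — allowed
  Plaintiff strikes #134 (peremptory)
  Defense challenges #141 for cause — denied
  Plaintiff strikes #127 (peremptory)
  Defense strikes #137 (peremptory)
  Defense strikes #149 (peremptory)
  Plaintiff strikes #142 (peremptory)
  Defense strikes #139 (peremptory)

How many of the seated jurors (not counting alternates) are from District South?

5

Removed: #127, #134, #137, #139, #142, #145, #149.
Seated jurors 1–12: #126, #128, #129, #130, #131, #132, #133, #135, #136, #138, #140, #141 (alternates #143, #144 not counted).
Of those, in District South: #126, #128, #132, #136, #140 → 5.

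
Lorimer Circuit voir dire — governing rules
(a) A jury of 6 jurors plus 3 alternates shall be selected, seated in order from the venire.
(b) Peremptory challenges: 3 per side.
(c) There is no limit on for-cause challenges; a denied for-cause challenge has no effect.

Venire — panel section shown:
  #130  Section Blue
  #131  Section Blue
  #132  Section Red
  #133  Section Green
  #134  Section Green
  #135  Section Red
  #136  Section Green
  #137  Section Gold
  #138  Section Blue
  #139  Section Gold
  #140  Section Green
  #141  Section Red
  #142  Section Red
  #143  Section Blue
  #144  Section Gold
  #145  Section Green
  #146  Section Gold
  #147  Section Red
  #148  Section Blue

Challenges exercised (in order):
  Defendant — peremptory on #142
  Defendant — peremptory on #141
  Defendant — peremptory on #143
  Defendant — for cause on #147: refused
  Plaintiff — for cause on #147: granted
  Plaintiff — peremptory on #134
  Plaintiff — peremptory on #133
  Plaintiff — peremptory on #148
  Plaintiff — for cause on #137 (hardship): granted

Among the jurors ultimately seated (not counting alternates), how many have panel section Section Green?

Removed: #133, #134, #137, #141, #142, #143, #147, #148.
Seated jurors 1–6: #130, #131, #132, #135, #136, #138 (alternates #139, #140, #144 not counted).
Of those, in Section Green: #136 → 1.

1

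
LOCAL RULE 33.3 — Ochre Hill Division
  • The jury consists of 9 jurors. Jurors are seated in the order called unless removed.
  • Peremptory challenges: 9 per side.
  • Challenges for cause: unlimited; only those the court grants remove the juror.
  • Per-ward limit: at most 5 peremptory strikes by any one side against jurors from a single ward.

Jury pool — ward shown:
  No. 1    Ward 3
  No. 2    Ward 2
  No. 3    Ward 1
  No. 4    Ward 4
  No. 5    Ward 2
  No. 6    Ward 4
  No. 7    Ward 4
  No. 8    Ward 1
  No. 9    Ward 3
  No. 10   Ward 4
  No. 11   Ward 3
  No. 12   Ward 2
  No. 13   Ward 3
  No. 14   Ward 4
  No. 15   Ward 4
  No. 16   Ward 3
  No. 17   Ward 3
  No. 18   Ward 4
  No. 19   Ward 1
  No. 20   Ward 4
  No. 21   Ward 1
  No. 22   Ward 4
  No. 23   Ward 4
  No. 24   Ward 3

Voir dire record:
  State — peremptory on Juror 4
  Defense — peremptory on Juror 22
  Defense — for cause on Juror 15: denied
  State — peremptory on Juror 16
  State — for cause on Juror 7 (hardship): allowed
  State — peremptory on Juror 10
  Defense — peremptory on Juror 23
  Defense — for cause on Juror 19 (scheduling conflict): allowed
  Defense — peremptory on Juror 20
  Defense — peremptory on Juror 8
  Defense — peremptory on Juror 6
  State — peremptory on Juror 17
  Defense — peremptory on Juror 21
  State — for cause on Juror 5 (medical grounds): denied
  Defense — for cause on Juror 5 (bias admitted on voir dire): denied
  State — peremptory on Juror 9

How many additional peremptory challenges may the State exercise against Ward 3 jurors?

State peremptories so far: #4, #16, #10, #17, #9 — 5 of 9 used, 4 left overall.
Against Ward 3: #16, #17, #9 — 3 used; per-ward cap 5 leaves 2.
Binding limit: min(4, 2) = 2.

2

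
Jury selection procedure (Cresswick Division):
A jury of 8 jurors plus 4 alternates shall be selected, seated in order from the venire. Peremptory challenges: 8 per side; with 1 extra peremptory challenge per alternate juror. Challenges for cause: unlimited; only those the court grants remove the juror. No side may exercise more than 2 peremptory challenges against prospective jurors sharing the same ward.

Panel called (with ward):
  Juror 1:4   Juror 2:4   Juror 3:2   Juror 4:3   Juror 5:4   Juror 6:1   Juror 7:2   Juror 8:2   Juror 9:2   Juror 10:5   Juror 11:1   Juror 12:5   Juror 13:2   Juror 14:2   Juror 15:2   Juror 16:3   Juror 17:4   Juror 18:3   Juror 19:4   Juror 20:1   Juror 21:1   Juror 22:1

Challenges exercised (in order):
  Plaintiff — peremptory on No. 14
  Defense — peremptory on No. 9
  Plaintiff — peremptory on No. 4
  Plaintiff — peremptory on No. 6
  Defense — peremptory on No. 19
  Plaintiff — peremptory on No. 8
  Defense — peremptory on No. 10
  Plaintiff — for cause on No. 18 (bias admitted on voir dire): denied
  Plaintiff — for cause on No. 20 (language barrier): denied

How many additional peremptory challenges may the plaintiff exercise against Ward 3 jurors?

Plaintiff peremptories so far: #14, #4, #6, #8 — 4 of 12 used, 8 left overall.
Against Ward 3: #4 — 1 used; per-ward cap 2 leaves 1.
Binding limit: min(8, 1) = 1.

1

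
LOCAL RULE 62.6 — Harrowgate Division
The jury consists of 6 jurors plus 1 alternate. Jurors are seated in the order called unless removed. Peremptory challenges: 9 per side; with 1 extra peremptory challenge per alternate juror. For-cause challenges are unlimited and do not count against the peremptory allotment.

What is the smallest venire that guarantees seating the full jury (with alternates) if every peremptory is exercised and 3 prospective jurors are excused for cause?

Seats to fill: 6 + 1 alternates = 7.
Peremptories: 9 + 1×1 = 10 per side × 2 sides = 20.
For-cause removals: 3.
Minimum venire: 7 + 20 + 3 = 30.

30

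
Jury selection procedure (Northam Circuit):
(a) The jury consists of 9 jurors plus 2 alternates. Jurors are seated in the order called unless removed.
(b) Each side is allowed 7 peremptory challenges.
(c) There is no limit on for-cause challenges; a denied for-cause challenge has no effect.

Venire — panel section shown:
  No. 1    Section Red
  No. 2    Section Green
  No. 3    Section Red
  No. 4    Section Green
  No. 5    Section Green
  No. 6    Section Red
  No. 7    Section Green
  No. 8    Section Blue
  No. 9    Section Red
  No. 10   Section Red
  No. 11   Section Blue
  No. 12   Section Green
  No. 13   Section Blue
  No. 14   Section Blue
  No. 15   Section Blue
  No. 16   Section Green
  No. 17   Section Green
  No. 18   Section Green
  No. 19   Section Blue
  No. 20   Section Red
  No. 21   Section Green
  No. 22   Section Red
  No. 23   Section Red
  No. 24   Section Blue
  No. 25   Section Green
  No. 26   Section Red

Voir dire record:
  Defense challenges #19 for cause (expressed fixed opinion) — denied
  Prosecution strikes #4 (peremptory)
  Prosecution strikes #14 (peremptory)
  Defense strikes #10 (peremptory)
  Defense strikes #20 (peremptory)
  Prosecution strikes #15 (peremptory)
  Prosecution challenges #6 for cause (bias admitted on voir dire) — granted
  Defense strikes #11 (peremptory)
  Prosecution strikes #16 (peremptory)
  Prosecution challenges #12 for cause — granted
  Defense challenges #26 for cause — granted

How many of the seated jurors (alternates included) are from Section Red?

3

Removed: #4, #6, #10, #11, #12, #14, #15, #16, #20, #26.
Seated (11 incl. alternates): #1, #2, #3, #5, #7, #8, #9, #13, #17, #18, #19.
Of those, in Section Red: #1, #3, #9 → 3.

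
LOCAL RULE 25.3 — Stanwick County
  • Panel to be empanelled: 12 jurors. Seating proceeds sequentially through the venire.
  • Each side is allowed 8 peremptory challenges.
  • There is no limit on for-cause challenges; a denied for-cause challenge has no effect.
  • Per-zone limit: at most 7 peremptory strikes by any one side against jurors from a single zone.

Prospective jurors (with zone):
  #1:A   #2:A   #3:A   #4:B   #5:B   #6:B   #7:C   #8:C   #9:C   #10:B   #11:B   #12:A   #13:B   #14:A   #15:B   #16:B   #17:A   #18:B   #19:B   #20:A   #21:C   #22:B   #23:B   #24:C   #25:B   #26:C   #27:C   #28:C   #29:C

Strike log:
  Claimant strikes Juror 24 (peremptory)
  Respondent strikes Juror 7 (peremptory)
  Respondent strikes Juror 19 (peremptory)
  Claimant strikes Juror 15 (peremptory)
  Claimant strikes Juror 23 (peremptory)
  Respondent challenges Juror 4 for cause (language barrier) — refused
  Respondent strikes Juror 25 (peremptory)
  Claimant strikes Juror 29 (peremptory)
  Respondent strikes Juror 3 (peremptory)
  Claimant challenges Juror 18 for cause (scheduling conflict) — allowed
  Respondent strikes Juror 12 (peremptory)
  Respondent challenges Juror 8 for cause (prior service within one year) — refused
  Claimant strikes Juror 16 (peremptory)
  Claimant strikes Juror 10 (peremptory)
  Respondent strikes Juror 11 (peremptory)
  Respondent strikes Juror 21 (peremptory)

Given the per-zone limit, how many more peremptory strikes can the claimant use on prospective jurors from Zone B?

2

Claimant peremptories so far: #24, #15, #23, #29, #16, #10 — 6 of 8 used, 2 left overall.
Against Zone B: #15, #23, #16, #10 — 4 used; per-zone cap 7 leaves 3.
Binding limit: min(2, 3) = 2.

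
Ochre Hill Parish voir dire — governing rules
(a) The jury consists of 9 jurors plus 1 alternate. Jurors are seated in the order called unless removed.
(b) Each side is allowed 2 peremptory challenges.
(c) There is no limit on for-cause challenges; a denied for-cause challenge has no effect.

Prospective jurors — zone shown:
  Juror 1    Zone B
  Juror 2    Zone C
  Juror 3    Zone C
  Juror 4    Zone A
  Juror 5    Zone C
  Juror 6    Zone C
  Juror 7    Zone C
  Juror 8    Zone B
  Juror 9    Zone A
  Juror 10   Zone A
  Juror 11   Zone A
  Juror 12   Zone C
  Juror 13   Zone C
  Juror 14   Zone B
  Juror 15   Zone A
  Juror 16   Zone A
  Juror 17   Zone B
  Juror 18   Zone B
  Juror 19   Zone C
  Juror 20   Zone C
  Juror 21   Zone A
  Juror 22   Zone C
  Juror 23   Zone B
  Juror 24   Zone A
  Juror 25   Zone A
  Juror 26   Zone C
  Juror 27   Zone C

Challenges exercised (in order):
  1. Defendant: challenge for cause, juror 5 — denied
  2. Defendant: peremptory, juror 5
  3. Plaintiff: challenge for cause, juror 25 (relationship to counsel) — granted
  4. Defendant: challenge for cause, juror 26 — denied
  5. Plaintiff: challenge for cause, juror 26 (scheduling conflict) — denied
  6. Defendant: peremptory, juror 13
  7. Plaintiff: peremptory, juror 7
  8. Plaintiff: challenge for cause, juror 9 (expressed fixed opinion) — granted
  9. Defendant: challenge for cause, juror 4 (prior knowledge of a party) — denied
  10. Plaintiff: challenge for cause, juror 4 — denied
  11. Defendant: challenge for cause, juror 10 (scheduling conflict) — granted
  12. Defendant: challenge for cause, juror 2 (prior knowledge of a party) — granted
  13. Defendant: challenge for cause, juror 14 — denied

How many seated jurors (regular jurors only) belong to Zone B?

Removed: #2, #5, #7, #9, #10, #13, #25.
Seated jurors 1–9: #1, #3, #4, #6, #8, #11, #12, #14, #15 (alternates #16 not counted).
Of those, in Zone B: #1, #8, #14 → 3.

3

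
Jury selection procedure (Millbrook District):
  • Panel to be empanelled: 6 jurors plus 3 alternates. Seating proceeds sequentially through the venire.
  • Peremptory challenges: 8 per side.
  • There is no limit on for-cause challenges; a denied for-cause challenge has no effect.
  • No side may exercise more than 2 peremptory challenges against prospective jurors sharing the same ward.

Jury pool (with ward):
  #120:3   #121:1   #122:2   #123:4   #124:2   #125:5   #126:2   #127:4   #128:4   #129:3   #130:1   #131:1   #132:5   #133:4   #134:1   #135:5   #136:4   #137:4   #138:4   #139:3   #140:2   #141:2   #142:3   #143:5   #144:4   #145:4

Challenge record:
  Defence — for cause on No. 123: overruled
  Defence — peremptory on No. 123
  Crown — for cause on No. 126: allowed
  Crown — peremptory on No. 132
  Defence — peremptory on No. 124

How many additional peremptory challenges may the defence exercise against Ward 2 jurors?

Defence peremptories so far: #123, #124 — 2 of 8 used, 6 left overall.
Against Ward 2: #124 — 1 used; per-ward cap 2 leaves 1.
Binding limit: min(6, 1) = 1.

1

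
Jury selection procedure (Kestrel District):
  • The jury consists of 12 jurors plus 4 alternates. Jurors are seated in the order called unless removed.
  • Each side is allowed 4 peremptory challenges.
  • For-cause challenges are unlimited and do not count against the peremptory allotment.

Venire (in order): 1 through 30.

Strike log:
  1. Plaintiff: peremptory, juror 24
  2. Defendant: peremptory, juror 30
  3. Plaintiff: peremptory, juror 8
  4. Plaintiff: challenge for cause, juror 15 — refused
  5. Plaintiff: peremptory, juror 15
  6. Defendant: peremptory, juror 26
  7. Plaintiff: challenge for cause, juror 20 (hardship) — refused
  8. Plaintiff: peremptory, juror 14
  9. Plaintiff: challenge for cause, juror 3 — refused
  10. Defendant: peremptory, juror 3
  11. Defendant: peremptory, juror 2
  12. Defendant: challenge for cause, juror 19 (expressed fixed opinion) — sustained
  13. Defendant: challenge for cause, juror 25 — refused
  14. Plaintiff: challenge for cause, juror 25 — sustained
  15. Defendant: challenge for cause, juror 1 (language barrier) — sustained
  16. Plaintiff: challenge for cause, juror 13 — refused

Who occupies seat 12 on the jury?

Removed: #1, #2, #3, #8, #14, #15, #19, #24, #25, #26, #30. (#13, #20 stay — for-cause denied.)
Seating in order: seats 1–12 → #4, #5, #6, #7, #9, #10, #11, #12, #13, #16, #17, #18; alternates → #20, #21, #22, #23.
So seat 12 is #18.

18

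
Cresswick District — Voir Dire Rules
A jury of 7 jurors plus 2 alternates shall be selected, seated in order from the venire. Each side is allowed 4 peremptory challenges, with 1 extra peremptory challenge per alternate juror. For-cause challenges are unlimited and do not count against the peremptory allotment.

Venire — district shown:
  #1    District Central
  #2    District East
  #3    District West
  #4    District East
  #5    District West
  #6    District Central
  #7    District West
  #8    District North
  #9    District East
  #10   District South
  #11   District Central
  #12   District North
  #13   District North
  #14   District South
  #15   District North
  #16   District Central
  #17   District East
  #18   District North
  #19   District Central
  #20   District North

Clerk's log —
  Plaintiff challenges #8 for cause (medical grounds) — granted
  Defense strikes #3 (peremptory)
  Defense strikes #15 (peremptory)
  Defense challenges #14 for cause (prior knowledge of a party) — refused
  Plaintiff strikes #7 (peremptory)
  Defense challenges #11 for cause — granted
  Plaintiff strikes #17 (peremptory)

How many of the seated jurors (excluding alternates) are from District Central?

2

Removed: #3, #7, #8, #11, #15, #17.
Seated jurors 1–7: #1, #2, #4, #5, #6, #9, #10 (alternates #12, #13 not counted).
Of those, in District Central: #1, #6 → 2.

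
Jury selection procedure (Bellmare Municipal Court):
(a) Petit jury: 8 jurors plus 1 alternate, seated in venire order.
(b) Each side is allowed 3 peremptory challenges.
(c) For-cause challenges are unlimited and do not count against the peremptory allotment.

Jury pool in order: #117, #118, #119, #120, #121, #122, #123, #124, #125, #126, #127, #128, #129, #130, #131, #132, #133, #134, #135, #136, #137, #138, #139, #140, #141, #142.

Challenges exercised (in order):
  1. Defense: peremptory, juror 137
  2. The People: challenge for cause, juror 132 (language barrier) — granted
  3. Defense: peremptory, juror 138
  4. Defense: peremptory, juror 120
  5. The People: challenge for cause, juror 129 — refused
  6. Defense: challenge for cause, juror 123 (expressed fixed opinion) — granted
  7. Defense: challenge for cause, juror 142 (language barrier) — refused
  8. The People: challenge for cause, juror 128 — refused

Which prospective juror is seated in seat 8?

126

Removed: #120, #123, #132, #137, #138. (#128, #129, #142 stay — for-cause denied.)
Seating in order: seats 1–8 → #117, #118, #119, #121, #122, #124, #125, #126; alternates → #127.
So seat 8 is #126.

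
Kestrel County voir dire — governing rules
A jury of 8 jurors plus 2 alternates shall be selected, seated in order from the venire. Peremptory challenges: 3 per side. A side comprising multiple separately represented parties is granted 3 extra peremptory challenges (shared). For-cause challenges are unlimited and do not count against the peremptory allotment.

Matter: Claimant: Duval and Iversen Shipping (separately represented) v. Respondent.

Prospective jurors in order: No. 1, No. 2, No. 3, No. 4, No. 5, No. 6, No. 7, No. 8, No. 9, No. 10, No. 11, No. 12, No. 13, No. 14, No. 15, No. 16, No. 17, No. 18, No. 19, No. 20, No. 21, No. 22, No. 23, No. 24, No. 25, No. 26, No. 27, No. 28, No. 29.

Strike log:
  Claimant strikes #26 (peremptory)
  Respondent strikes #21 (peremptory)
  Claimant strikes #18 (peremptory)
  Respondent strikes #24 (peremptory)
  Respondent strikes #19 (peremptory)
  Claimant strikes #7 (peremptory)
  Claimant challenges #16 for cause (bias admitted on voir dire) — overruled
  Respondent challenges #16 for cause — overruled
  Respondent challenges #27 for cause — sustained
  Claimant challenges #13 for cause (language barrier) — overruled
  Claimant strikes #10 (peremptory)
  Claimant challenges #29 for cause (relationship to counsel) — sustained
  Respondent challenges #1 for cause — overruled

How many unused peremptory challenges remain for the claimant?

2

Claimant allotment: 3 base + 3 multi-party = 6.
Claimant peremptories used: #26, #18, #7, #10 — 4 (for-cause on #16, #13, #29 don't count).
Remaining: 6 − 4 = 2.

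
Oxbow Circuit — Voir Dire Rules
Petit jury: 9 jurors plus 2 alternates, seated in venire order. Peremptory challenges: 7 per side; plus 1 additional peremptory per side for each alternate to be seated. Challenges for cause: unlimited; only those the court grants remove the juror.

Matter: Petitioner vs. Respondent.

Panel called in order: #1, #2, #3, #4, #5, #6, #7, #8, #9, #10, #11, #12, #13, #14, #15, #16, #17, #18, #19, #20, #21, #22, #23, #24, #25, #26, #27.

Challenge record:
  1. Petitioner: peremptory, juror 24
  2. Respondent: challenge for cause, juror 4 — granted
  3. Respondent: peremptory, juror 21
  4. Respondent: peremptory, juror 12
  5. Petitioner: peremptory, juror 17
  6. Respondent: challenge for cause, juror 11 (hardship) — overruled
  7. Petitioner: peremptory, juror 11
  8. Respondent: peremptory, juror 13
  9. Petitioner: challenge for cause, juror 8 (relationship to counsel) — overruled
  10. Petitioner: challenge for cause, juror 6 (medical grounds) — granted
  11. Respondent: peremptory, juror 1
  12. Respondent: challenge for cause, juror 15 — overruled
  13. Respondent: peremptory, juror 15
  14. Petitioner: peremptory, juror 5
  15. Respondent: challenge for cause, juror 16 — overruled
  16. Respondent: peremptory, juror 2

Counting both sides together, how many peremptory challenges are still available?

8

Petitioner allotment: 7 base + 1 × 2 alternates = 9. Respondent allotment: 7 base + 1 × 2 alternates = 9.
Petitioner peremptories used: #24, #17, #11, #5 — 4 (for-cause on #8, #6 don't count).
Respondent peremptories used: #21, #12, #13, #1, #15, #2 — 6 (for-cause on #4, #11, #15, #16 don't count).
Remaining: (9 − 4) + (9 − 6) = 8.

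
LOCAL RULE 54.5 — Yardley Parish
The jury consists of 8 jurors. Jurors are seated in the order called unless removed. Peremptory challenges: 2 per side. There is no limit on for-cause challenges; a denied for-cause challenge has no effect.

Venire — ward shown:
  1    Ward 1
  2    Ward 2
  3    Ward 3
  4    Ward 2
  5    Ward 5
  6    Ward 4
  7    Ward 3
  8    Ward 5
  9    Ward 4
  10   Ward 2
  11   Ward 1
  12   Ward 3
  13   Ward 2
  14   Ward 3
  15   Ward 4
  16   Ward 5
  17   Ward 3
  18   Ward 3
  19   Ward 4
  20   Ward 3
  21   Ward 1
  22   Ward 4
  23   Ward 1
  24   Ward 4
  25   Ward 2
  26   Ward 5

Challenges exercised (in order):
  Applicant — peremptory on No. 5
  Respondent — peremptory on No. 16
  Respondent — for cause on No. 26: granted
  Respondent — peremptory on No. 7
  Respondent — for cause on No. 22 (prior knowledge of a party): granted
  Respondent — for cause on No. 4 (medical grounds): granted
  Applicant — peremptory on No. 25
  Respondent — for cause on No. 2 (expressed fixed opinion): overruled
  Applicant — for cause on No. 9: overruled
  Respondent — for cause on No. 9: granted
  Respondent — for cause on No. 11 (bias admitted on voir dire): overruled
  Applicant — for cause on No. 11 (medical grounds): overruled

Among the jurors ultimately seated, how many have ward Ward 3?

2

Removed: #4, #5, #7, #9, #16, #22, #25, #26.
Seated jurors 1–8: #1, #2, #3, #6, #8, #10, #11, #12.
Of those, in Ward 3: #3, #12 → 2.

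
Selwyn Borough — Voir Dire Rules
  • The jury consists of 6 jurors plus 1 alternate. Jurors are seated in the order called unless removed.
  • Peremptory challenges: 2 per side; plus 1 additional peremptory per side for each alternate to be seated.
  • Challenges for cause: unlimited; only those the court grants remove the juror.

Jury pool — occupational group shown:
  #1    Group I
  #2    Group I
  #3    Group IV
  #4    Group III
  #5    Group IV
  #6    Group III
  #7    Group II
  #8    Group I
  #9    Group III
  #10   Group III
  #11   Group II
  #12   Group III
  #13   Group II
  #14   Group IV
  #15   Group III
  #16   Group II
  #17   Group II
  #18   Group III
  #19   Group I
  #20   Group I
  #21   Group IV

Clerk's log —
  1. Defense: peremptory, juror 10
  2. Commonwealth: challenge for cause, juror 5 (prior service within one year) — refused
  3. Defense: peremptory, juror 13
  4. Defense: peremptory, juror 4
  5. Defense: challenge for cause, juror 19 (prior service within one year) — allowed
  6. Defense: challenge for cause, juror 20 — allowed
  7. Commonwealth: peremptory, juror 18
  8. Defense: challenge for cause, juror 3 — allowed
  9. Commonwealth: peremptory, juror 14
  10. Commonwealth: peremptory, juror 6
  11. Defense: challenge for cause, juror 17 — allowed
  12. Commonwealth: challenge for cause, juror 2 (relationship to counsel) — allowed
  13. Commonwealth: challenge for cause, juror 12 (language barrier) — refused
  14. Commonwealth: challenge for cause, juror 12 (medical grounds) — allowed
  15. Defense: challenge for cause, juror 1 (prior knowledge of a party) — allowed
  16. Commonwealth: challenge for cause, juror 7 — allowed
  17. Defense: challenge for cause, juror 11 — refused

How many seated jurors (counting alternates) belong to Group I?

1

Removed: #1, #2, #3, #4, #6, #7, #10, #12, #13, #14, #17, #18, #19, #20.
Seated (7 incl. alternates): #5, #8, #9, #11, #15, #16, #21.
Of those, in Group I: #8 → 1.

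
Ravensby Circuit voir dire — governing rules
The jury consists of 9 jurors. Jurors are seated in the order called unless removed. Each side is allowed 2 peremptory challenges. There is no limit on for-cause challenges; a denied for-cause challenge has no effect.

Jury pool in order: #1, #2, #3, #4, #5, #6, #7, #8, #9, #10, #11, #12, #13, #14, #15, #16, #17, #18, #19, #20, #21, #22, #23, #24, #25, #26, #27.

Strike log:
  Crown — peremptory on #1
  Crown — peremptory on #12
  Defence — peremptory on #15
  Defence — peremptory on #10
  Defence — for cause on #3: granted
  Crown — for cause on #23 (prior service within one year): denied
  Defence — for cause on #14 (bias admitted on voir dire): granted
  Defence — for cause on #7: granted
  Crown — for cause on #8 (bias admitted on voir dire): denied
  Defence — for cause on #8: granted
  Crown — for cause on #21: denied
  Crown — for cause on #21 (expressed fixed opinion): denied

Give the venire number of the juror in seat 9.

Removed: #1, #3, #7, #8, #10, #12, #14, #15. (#21, #23 stay — for-cause denied.)
Filling seats in venire order through position 9: #2, #4, #5, #6, #9, #11, #13, #16, #17.
So seat 9 is #17.

17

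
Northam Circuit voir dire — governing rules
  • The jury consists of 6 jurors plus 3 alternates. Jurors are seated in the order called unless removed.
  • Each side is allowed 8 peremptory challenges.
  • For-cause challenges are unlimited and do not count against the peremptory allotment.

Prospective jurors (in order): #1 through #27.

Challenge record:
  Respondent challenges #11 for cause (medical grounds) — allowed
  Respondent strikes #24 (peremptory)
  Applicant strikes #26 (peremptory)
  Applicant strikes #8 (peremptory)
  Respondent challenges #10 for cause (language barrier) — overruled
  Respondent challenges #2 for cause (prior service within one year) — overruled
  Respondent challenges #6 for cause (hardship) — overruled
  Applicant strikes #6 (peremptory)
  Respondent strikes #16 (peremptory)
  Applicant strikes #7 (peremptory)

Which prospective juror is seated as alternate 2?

Removed: #6, #7, #8, #11, #16, #24, #26. (#2, #10 stay — for-cause denied.)
Filling seats in venire order through position 8: #1, #2, #3, #4, #5, #9, #10, #12.
So alternate 2 is #12.

12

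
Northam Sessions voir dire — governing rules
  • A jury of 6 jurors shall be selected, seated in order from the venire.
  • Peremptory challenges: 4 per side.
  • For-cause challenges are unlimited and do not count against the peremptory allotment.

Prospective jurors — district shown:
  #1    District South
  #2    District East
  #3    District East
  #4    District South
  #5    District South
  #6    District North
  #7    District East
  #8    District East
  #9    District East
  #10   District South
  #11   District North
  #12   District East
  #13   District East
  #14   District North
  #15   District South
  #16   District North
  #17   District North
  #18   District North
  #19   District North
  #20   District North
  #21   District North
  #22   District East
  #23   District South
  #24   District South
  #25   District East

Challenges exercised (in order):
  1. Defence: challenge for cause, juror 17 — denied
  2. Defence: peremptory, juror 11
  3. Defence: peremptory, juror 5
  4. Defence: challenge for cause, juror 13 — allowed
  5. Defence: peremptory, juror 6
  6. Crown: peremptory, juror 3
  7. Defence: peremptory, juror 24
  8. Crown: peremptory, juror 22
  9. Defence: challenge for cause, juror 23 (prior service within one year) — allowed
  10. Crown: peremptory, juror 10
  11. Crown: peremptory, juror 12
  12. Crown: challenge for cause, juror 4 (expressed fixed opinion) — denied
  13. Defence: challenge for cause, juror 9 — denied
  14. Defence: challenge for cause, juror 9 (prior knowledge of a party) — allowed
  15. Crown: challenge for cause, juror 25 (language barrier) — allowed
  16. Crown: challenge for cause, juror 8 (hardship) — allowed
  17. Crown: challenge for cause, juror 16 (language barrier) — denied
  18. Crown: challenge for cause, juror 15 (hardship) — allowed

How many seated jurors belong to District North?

2

Removed: #3, #5, #6, #8, #9, #10, #11, #12, #13, #15, #22, #23, #24, #25.
Seated jurors 1–6: #1, #2, #4, #7, #14, #16.
Of those, in District North: #14, #16 → 2.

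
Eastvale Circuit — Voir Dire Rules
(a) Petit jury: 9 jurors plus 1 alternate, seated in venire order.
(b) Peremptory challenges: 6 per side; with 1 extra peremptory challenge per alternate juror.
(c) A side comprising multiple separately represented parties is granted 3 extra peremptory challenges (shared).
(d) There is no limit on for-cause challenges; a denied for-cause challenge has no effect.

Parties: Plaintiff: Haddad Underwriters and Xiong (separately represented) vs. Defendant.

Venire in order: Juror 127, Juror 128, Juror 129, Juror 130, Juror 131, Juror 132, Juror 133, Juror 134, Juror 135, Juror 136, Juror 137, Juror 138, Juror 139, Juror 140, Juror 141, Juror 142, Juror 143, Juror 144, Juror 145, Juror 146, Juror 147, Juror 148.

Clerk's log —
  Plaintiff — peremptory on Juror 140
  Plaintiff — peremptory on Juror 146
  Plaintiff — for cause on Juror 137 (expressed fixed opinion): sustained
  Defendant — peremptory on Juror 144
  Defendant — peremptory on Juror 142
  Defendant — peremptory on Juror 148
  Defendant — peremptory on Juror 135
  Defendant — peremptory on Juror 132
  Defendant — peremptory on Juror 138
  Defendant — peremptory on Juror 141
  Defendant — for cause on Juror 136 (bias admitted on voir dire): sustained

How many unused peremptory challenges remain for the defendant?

Defendant allotment: 6 base + 1 × 1 alternate = 7.
Defendant peremptories used: #144, #142, #148, #135, #132, #138, #141 — 7 (the for-cause on #136 doesn't count).
Remaining: 7 − 7 = 0.

0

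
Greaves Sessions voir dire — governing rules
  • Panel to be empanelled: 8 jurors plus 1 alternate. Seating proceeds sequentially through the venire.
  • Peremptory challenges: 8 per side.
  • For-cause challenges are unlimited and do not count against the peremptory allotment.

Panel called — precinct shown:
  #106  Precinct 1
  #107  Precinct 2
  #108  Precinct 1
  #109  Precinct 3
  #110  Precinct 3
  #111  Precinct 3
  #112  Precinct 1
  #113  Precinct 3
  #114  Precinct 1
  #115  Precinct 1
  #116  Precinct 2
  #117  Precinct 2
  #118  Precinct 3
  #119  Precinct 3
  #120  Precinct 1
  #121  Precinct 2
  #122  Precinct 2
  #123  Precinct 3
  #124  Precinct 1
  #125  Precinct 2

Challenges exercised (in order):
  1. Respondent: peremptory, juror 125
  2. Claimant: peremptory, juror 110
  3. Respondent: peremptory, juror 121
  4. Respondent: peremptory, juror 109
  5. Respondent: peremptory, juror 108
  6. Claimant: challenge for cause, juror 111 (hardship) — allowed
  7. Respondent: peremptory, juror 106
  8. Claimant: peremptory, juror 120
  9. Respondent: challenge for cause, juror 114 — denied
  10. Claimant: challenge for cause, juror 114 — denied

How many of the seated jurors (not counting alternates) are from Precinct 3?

Removed: #106, #108, #109, #110, #111, #120, #121, #125.
Seated jurors 1–8: #107, #112, #113, #114, #115, #116, #117, #118 (alternates #119 not counted).
Of those, in Precinct 3: #113, #118 → 2.

2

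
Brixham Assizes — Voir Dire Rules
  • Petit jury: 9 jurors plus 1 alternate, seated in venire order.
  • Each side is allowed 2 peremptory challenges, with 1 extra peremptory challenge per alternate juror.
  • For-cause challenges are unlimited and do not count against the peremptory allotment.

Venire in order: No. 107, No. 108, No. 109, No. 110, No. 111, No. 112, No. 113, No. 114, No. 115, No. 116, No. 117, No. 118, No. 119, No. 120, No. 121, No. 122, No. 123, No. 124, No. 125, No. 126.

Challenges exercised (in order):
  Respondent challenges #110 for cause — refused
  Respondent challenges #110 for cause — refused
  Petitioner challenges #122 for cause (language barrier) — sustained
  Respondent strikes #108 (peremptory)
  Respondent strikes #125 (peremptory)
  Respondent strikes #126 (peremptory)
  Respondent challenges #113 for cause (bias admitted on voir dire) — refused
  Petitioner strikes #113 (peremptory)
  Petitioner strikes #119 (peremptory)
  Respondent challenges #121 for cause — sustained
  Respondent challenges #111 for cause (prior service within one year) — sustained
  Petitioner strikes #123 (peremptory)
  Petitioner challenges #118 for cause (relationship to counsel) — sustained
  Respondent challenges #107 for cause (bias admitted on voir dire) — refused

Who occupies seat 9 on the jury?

Removed: #108, #111, #113, #118, #119, #121, #122, #123, #125, #126. (#107, #110 stay — for-cause denied.)
Filling seats in venire order through position 9: #107, #109, #110, #112, #114, #115, #116, #117, #120.
So seat 9 is #120.

120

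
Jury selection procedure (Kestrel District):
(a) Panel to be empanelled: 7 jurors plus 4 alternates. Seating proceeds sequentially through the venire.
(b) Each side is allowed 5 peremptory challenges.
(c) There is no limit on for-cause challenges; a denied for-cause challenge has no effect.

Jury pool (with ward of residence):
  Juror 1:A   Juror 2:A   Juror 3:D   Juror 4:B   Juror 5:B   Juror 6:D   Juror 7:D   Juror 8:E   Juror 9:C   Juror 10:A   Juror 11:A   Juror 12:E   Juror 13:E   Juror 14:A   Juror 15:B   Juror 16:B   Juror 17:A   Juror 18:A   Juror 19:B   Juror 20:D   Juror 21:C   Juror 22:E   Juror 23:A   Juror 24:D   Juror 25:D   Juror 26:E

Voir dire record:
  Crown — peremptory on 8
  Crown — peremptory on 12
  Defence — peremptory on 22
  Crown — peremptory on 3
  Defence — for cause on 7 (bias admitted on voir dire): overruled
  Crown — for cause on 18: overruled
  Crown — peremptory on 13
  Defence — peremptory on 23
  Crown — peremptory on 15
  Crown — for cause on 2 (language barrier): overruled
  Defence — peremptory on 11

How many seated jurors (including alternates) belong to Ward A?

5

Removed: #3, #8, #11, #12, #13, #15, #22, #23.
Seated (11 incl. alternates): #1, #2, #4, #5, #6, #7, #9, #10, #14, #16, #17.
Of those, in Ward A: #1, #2, #10, #14, #17 → 5.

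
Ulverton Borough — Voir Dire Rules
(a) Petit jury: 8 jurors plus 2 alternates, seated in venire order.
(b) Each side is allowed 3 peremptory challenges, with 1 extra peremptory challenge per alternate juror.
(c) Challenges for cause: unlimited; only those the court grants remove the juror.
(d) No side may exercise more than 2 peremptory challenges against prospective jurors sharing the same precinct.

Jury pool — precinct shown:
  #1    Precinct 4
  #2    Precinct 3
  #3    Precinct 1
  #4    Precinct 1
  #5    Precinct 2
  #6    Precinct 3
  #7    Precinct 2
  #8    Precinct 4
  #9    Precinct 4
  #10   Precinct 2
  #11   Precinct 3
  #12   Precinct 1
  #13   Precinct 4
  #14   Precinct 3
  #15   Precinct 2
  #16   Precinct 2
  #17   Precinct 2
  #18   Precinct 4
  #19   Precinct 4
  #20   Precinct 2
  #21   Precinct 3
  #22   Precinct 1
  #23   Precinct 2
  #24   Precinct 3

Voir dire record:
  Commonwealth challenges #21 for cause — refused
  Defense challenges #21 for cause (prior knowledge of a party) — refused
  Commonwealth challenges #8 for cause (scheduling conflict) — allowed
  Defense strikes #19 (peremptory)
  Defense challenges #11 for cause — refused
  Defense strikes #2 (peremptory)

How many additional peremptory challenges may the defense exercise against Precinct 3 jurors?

1

Defense peremptories so far: #19, #2 — 2 of 5 used, 3 left overall.
Against Precinct 3: #2 — 1 used; per-precinct cap 2 leaves 1.
Binding limit: min(3, 1) = 1.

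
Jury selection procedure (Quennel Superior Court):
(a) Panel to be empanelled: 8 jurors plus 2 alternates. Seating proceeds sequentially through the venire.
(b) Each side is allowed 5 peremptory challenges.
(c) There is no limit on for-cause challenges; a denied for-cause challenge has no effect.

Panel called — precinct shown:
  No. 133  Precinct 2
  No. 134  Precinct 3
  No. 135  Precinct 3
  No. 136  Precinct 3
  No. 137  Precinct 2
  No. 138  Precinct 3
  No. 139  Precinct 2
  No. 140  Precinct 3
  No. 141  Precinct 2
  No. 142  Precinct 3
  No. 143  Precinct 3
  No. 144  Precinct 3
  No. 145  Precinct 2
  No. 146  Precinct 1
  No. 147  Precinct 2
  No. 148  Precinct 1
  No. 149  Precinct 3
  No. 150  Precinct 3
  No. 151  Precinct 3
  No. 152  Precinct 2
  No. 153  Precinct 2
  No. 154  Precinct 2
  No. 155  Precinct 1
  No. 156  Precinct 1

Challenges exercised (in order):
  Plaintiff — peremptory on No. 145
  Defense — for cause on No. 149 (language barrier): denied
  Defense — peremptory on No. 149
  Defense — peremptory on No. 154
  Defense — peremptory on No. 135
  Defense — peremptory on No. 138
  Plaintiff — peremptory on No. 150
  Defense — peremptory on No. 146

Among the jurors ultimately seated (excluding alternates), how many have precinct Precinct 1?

0

Removed: #135, #138, #145, #146, #149, #150, #154.
Seated jurors 1–8: #133, #134, #136, #137, #139, #140, #141, #142 (alternates #143, #144 not counted).
None of those are in Precinct 1 → 0.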